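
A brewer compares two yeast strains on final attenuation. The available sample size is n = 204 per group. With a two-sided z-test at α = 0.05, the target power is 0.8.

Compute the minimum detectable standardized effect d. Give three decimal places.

Required noncentrality: δ = z_{0.025} + z_{0.20} = 1.960 + 0.842 = 2.802.
(The second rejection-region term Φ(−δ − z_{α/2}) is negligible and dropped.)
δ = d·√(n/2) ⇒ d = δ/√(n/2) = 2.802/√(204/2) = 0.2774.

d ≈ 0.277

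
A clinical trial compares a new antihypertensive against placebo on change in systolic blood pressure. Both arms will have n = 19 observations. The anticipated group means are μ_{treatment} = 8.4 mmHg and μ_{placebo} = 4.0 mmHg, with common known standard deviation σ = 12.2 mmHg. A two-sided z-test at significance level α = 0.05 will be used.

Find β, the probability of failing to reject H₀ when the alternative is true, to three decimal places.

β ≈ 0.801

Standardized effect: d = |μ_{treatment} − μ_{placebo}| / σ = |8.4 − 4.0| / 12.2 = 0.3607
Noncentrality parameter: δ = d·√(n/2) = 0.3607 × √(19/2) = 1.1116
Two-sided α = 0.05 → critical value z_{0.025} = 1.960.
Power = Φ(δ − 1.960) + Φ(−δ − 1.960) = Φ(-0.848) + Φ(-3.072) = 0.1981 + 0.0011 = 0.1992.
Type II error: β = 1 − power = 1 − 0.1992 = 0.8008.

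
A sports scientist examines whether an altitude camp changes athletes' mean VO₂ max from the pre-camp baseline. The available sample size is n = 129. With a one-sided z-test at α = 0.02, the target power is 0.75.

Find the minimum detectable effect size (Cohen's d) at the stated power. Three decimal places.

d ≈ 0.240

Need Φ(δ − 2.054) = 0.75, so δ = 2.054 + 0.674 = 2.728.
δ = d·√n ⇒ d = δ/√n = 2.728/√129 = 0.2402.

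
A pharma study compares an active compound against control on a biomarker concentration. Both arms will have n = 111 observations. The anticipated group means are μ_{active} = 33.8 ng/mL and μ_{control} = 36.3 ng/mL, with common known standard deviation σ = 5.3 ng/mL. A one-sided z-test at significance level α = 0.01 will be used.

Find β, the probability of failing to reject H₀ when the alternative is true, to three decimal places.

β ≈ 0.117

Standardized effect: d = |μ_{active} − μ_{control}| / σ = |33.8 − 36.3| / 5.3 = 0.4717
Noncentrality parameter: δ = d·√(n/2) = 0.4717 × √(111/2) = 3.5141
One-sided α = 0.01 → critical value z_{0.01} = 2.326.
Power = P(Z > 2.326 − δ) = Φ(1.188) = 0.8825.
Type II error: β = 1 − power = 1 − 0.8825 = 0.1175.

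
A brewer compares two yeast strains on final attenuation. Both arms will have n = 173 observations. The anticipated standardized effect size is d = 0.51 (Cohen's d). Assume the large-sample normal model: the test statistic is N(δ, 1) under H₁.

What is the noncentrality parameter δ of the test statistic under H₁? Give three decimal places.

δ ≈ 4.743

δ = d·√(n/2) = 0.51 × √(173/2) = 4.7433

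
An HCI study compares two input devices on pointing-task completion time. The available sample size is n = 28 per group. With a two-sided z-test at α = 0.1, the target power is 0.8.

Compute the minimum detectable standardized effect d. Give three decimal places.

Need Φ(δ − 1.645) = 0.8, so δ = 1.645 + 0.842 = 2.486.
(Lower-tail contribution to power is negligible for δ > 0.)
δ = d·√(n/2) ⇒ d = δ/√(n/2) = 2.486/√(28/2) = 0.6645.

d ≈ 0.665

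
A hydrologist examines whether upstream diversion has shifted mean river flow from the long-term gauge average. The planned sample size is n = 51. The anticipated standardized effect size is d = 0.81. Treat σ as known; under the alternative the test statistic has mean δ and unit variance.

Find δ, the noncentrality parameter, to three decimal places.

δ ≈ 5.785

δ = d·√n = 0.81 × √51 = 5.7846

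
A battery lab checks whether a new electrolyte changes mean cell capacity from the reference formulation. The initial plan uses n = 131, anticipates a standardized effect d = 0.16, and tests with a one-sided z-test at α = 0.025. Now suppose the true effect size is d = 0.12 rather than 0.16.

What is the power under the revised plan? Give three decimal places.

Power ≈ 0.279

With d = 0.12: δ = d·√n = 0.12 × √131 = 1.3735. Critical value z_{0.025} = 1.960.
Revised power = P(Z > 1.960 − δ) = Φ(-0.587) = 0.2788.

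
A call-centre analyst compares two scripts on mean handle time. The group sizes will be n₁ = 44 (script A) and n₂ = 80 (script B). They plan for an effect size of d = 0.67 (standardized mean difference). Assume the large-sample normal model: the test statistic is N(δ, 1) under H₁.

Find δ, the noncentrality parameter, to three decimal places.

The noncentrality parameter scales effect size by the design's sample-size factor: δ = d / √(1/n₁ + 1/n₂) = 0.67 / √(1/44 + 1/80) = 3.5697

δ ≈ 3.570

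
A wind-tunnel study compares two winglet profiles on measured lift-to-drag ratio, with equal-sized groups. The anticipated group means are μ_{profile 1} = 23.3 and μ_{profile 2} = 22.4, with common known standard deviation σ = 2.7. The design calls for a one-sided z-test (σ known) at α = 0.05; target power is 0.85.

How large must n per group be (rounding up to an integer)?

Standardized effect: d = |μ_{profile 1} − μ_{profile 2}| / σ = |23.3 − 22.4| / 2.7 = 0.3333
For power 0.85 need Φ(δ − z_{0.05}) = 0.85, so δ = z_{0.05} + z_{0.15} = 1.645 + 1.036 = 2.681.
δ = d·√(n/2) ⇒ n = 2(δ/d)² = 2 × (2.681 / 0.3333)² = 129.41.
Rounding up, n = 130 per group.

n = 130 per group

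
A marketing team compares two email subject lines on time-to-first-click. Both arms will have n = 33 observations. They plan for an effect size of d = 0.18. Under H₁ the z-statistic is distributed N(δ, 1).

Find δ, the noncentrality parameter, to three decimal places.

δ ≈ 0.731

δ = d·√(n/2) = 0.18 × √(33/2) = 0.7312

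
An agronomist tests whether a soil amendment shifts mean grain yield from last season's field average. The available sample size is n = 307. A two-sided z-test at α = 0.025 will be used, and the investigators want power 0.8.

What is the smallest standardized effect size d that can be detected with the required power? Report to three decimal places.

Need Φ(δ − 2.241) = 0.8, so δ = 2.241 + 0.842 = 3.083.
(Lower-tail contribution to power is negligible for δ > 0.)
δ = d·√n ⇒ d = δ/√n = 3.083/√307 = 0.1760.

d ≈ 0.176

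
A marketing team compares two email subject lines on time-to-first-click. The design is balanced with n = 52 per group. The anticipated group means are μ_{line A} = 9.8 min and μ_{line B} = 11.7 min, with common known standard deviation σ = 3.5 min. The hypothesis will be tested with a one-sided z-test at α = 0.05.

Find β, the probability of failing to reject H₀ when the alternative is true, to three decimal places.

β ≈ 0.131

Standardized effect: d = |μ_{line A} − μ_{line B}| / σ = |9.8 − 11.7| / 3.5 = 0.5429
Noncentrality parameter: δ = d·√(n/2) = 0.5429 × √(52/2) = 2.7680
Critical value for a one-sided test at α = 0.05: z_α = 1.645.
Power = P(Z > 1.645 − δ) = Φ(1.123) = 0.8693.
Type II error: β = 1 − power = 1 − 0.8693 = 0.1307.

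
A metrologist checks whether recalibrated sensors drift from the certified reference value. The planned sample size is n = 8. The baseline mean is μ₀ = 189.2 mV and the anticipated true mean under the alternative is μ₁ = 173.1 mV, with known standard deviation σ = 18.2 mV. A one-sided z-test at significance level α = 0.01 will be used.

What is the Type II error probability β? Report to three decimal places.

β ≈ 0.430

Standardized effect: d = |μ₁ − μ₀| / σ = |173.1 − 189.2| / 18.2 = 0.8846
Noncentrality parameter: δ = d·√n = 0.8846 × √8 = 2.5021
One-sided α = 0.01 → critical value z_{0.01} = 2.326.
Power = Φ(δ − 2.326) = Φ(0.176) = 0.5697.
Type II error: β = 1 − power = 1 − 0.5697 = 0.4303.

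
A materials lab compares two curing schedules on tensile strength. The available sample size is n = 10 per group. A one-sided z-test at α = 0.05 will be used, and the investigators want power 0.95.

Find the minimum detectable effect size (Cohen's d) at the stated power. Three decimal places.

d ≈ 1.471

Required noncentrality: δ = z_{0.05} + z_{0.05} = 1.645 + 1.645 = 3.290.
δ = d·√(n/2) ⇒ d = δ/√(n/2) = 3.290/√(10/2) = 1.4712.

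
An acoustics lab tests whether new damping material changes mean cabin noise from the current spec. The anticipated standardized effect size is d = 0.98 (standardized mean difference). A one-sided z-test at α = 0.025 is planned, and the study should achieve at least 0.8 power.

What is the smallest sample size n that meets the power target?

For power 0.8 need Φ(δ − z_{0.025}) = 0.8, so δ = z_{0.025} + z_{0.20} = 1.960 + 0.842 = 2.802.
δ = d·√n ⇒ n = (δ/d)² = (2.802 / 0.98)² = 8.17.
Round up to the next whole unit.

n = 9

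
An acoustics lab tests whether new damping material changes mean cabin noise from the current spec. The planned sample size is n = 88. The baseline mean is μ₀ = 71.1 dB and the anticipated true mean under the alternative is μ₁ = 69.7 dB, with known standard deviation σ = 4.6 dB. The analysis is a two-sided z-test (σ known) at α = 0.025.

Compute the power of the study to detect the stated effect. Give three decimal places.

Power ≈ 0.730

Standardized effect: d = |μ₁ − μ₀| / σ = |69.7 − 71.1| / 4.6 = 0.3043
Noncentrality parameter: δ = d·√n = 0.3043 × √88 = 2.8550
Two-sided α = 0.025 → critical value z_{0.0125} = 2.241.
Power = Φ(δ − 2.241) + Φ(−δ − 2.241) = Φ(0.614) + Φ(-5.096) = 0.7303 + 0.0000 = 0.7303.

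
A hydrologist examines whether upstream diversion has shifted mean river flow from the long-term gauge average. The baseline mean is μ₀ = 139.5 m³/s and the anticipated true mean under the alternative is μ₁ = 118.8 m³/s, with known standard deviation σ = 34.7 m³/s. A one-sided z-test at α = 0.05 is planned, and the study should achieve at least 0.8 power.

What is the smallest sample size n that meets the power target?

Standardized effect: d = |μ₁ − μ₀| / σ = |118.8 − 139.5| / 34.7 = 0.5965
Set Φ(δ − 1.645) = 0.8; then δ − 1.645 = Φ⁻¹(0.8) = 0.842, giving δ = 2.486.
δ = d·√n ⇒ n = (δ/d)² = (2.486 / 0.5965)² = 17.37.
Rounding up, n = 18.

n = 18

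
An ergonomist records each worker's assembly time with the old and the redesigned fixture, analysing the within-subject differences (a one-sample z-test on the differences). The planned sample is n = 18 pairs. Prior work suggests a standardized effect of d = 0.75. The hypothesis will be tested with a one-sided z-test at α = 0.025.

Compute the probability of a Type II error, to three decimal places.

β ≈ 0.111

Noncentrality parameter: δ = d·√n = 0.75 × √18 = 3.1820
One-sided α = 0.025 → critical value z_{0.025} = 1.960.
Power = Φ(δ − 1.960) = Φ(1.222) = 0.8891.
Type II error: β = 1 − power = 1 − 0.8891 = 0.1109.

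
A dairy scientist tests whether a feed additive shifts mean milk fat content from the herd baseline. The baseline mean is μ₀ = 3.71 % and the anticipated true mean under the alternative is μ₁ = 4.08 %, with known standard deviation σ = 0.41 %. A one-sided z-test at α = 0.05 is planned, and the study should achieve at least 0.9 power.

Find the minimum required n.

Standardized effect: d = |μ₁ − μ₀| / σ = |4.08 − 3.71| / 0.41 = 0.9024
For power 0.9 need Φ(δ − z_{0.05}) = 0.9, so δ = z_{0.05} + z_{0.10} = 1.645 + 1.282 = 2.926.
δ = d·√n ⇒ n = (δ/d)² = (2.926 / 0.9024)² = 10.52.
Round up to the next whole unit.

n = 11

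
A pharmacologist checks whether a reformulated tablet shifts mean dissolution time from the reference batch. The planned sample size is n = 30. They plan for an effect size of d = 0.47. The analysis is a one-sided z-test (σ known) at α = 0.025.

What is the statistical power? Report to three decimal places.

Noncentrality parameter: δ = d·√n = 0.47 × √30 = 2.5743
One-sided α = 0.025 → critical value z_{0.025} = 1.960.
Power = Φ(δ − 1.960) = Φ(0.614) = 0.7305.

Power ≈ 0.731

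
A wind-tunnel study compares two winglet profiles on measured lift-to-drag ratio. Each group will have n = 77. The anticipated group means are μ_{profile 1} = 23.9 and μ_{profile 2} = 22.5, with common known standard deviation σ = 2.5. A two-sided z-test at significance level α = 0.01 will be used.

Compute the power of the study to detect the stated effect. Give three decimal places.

Standardized effect: d = |μ_{profile 1} − μ_{profile 2}| / σ = |23.9 − 22.5| / 2.5 = 0.5600
Noncentrality parameter: δ = d·√(n/2) = 0.5600 × √(77/2) = 3.4747
Two-sided α = 0.01 → critical value z_{0.005} = 2.576.
Power = Φ(δ − 2.576) + Φ(−δ − 2.576) = Φ(0.899) + Φ(-6.051) = 0.8156 + 0.0000 = 0.8156.

Power ≈ 0.816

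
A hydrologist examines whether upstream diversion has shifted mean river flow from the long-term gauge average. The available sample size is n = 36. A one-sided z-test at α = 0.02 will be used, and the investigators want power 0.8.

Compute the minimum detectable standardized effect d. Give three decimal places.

Need Φ(δ − 2.054) = 0.8, so δ = 2.054 + 0.842 = 2.895.
δ = d·√n ⇒ d = δ/√n = 2.895/√36 = 0.4826.

d ≈ 0.483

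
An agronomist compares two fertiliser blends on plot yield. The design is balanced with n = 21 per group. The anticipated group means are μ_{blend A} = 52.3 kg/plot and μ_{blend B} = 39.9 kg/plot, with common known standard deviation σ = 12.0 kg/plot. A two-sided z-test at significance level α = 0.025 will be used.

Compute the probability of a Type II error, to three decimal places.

β ≈ 0.134

Standardized effect: d = |μ_{blend A} − μ_{blend B}| / σ = |52.3 − 39.9| / 12.0 = 1.0333
Noncentrality parameter: δ = d·√(n/2) = 1.0333 × √(21/2) = 3.3484
Critical value for a two-sided test at α = 0.025: z_{α/2} = 2.241.
Power = Φ(δ − 2.241) + Φ(−δ − 2.241) = Φ(1.107) + Φ(-5.590) = 0.8658 + 0.0000 = 0.8658.
Type II error: β = 1 − power = 1 − 0.8658 = 0.1342.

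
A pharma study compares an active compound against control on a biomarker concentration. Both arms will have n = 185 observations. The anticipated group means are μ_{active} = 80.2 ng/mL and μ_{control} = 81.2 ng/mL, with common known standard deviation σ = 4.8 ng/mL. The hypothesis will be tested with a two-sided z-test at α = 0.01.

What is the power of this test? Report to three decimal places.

Power ≈ 0.284

Standardized effect: d = |μ_{active} − μ_{control}| / σ = |80.2 − 81.2| / 4.8 = 0.2083
Noncentrality parameter: δ = d·√(n/2) = 0.2083 × √(185/2) = 2.0037
Critical value for a two-sided test at α = 0.01: z_{α/2} = 2.576.
Power = Φ(δ − 2.576) + Φ(−δ − 2.576) = Φ(-0.572) + Φ(-4.580) = 0.2836 + 0.0000 = 0.2836.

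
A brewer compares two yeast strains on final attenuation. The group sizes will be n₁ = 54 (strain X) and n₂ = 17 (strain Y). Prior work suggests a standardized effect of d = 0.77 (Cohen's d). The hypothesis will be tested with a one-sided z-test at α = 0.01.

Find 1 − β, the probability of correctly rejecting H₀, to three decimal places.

Power ≈ 0.671

Noncentrality parameter: δ = d / √(1/n₁ + 1/n₂) = 0.77 / √(1/54 + 1/17) = 2.7687
One-sided α = 0.01 → critical value z_{0.01} = 2.326.
Power = P(Z > 2.326 − δ) = Φ(0.442) = 0.6709.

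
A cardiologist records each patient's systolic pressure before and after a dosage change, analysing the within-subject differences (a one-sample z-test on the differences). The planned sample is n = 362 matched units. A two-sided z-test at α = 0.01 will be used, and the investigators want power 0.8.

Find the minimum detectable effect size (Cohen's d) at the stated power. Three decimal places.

Required noncentrality: δ = z_{0.005} + z_{0.20} = 2.576 + 0.842 = 3.417.
(The second rejection-region term Φ(−δ − z_{α/2}) is negligible and dropped.)
δ = d·√n ⇒ d = δ/√n = 3.417/√362 = 0.1796.

d ≈ 0.180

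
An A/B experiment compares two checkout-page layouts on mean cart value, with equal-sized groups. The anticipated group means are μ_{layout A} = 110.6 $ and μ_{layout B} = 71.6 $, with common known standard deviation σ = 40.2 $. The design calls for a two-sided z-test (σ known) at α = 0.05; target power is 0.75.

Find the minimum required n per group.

Standardized effect: d = |μ_{layout A} − μ_{layout B}| / σ = |110.6 − 71.6| / 40.2 = 0.9701
For power 0.75 need Φ(δ − z_{0.025}) = 0.75, so δ = z_{0.025} + z_{0.25} = 1.960 + 0.674 = 2.634.
(For δ > 0 the lower-tail rejection region contributes negligibly to power, so the one-term inversion is standard.)
δ = d·√(n/2) ⇒ n = 2(δ/d)² = 2 × (2.634 / 0.9701)² = 14.75.
Rounding up, n = 15 per group.

n = 15 per group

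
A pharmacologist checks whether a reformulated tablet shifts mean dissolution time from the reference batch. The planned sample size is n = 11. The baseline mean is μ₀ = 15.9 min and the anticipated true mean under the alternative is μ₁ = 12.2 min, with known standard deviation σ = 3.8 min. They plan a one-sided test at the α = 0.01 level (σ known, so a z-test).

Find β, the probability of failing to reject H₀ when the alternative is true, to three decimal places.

β ≈ 0.183

Standardized effect: d = |μ₁ − μ₀| / σ = |12.2 − 15.9| / 3.8 = 0.9737
Noncentrality parameter: δ = d·√n = 0.9737 × √11 = 3.2293
Critical value for a one-sided test at α = 0.01: z_α = 2.326.
Power = P(Z > 2.326 − δ) = Φ(0.903) = 0.8167.
Type II error: β = 1 − power = 1 − 0.8167 = 0.1833.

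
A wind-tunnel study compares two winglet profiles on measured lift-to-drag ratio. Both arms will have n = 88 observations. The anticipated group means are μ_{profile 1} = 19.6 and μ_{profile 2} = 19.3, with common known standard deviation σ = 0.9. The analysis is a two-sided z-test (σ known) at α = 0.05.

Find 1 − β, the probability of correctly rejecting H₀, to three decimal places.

Standardized effect: d = |μ_{profile 1} − μ_{profile 2}| / σ = |19.6 − 19.3| / 0.9 = 0.3333
Noncentrality parameter: δ = d·√(n/2) = 0.3333 × √(88/2) = 2.2111
Critical value for a two-sided test at α = 0.05: z_{α/2} = 1.960.
Power = Φ(δ − 1.960) + Φ(−δ − 1.960) = Φ(0.251) + Φ(-4.171) = 0.5991 + 0.0000 = 0.5992.

Power ≈ 0.599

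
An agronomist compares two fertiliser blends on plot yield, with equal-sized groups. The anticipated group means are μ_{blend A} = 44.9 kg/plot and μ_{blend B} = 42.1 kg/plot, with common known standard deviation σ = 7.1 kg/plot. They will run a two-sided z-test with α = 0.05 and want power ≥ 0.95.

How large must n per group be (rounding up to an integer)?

n = 168 per group

Standardized effect: d = |μ_{blend A} − μ_{blend B}| / σ = |44.9 − 42.1| / 7.1 = 0.3944
For power 0.95 need Φ(δ − z_{0.025}) = 0.95, so δ = z_{0.025} + z_{0.05} = 1.960 + 1.645 = 3.605.
(For δ > 0 the lower-tail rejection region contributes negligibly to power, so the one-term inversion is standard.)
δ = d·√(n/2) ⇒ n = 2(δ/d)² = 2 × (3.605 / 0.3944)² = 167.11.
Round up to the next whole unit.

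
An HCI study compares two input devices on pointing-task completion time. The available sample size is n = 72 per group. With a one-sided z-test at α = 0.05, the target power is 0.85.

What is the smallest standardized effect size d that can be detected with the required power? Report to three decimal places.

Required noncentrality: δ = z_{0.05} + z_{0.15} = 1.645 + 1.036 = 2.681.
δ = d·√(n/2) ⇒ d = δ/√(n/2) = 2.681/√(72/2) = 0.4469.

d ≈ 0.447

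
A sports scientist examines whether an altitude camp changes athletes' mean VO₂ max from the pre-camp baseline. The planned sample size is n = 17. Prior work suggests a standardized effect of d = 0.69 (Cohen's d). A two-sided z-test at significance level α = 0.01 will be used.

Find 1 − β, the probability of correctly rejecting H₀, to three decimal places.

Noncentrality parameter: δ = d·√n = 0.69 × √17 = 2.8449
Two-sided α = 0.01 → critical value z_{0.005} = 2.576.
Power = Φ(δ − 2.576) + Φ(−δ − 2.576) = Φ(0.269) + Φ(-5.421) = 0.6061 + 0.0000 = 0.6061.

Power ≈ 0.606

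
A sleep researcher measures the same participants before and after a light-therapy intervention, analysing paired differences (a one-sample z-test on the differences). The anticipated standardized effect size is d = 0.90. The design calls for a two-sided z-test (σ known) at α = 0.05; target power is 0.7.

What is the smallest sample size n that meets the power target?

n = 8

For power 0.7 need Φ(δ − z_{0.025}) = 0.7, so δ = z_{0.025} + z_{0.30} = 1.960 + 0.524 = 2.484.
(For δ > 0 the lower-tail rejection region contributes negligibly to power, so the one-term inversion is standard.)
δ = d·√n ⇒ n = (δ/d)² = (2.484 / 0.90)² = 7.62.
Rounding up, n = 8.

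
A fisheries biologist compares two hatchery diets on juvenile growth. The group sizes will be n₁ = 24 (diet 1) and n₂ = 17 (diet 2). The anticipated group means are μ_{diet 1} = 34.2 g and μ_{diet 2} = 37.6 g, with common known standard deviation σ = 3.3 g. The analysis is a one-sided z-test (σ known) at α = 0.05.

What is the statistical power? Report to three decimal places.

Power ≈ 0.946

Standardized effect: d = |μ_{diet 1} − μ_{diet 2}| / σ = |34.2 − 37.6| / 3.3 = 1.0303
Noncentrality parameter: λ = d / √(1/n₁ + 1/n₂) = 1.0303 / √(1/24 + 1/17) = 3.2501
Critical value for a one-sided test at α = 0.05: z_α = 1.645.
Power = P(Z > 1.645 − λ) = Φ(1.605) = 0.9458.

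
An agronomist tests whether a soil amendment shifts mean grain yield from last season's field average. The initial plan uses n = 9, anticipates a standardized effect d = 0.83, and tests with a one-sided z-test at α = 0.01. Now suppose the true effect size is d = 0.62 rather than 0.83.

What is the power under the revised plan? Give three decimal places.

Power ≈ 0.320

With d = 0.62: δ = d·√n = 0.62 × √9 = 1.8600. Critical value z_{0.01} = 2.326.
Revised power = Φ(δ − 2.326) = Φ(-0.466) = 0.3205.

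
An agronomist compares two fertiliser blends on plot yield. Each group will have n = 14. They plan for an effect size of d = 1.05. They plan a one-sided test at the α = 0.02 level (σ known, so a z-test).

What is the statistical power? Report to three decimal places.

Noncentrality parameter: δ = d·√(n/2) = 1.05 × √(14/2) = 2.7780
One-sided α = 0.02 → critical value z_{0.02} = 2.054.
Power = P(Z > 2.054 − δ) = Φ(0.724) = 0.7656.

Power ≈ 0.766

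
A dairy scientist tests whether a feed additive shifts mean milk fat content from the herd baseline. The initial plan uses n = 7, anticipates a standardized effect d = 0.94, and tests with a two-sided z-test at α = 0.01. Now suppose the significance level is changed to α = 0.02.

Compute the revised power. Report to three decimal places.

Power ≈ 0.564

δ = d·√n = 0.94 × √7 = 2.4870 (unchanged). New critical value: z_{0.01} = 2.326.
Revised power = Φ(δ − 2.326) + Φ(−δ − 2.326) = Φ(0.161) + Φ(-4.813) = 0.5638 + 0.0000 = 0.5638.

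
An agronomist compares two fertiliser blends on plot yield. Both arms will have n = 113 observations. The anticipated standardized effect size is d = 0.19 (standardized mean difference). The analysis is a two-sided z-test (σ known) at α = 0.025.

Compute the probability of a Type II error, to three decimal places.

β ≈ 0.792

Noncentrality parameter: δ = d·√(n/2) = 0.19 × √(113/2) = 1.4282
Two-sided α = 0.025 → critical value z_{0.0125} = 2.241.
Power = Φ(δ − 2.241) + Φ(−δ − 2.241) = Φ(-0.813) + Φ(-3.670) = 0.2080 + 0.0001 = 0.2082.
Type II error: β = 1 − power = 1 − 0.2082 = 0.7918.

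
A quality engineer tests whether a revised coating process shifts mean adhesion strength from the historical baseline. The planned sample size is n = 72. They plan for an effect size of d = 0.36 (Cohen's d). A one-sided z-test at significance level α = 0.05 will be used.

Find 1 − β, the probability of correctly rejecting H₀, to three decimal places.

Noncentrality parameter: δ = d·√n = 0.36 × √72 = 3.0547
One-sided α = 0.05 → critical value z_{0.05} = 1.645.
Power = Φ(δ − 1.645) = Φ(1.410) = 0.9207.

Power ≈ 0.921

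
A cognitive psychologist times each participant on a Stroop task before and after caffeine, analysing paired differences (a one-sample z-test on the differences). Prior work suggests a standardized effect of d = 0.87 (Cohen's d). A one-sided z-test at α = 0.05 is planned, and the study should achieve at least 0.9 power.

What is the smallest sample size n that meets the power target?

Set Φ(δ − 1.645) = 0.9; then δ − 1.645 = Φ⁻¹(0.9) = 1.282, giving δ = 2.926.
δ = d·√n ⇒ n = (δ/d)² = (2.926 / 0.87)² = 11.31.
Rounding up, n = 12.

n = 12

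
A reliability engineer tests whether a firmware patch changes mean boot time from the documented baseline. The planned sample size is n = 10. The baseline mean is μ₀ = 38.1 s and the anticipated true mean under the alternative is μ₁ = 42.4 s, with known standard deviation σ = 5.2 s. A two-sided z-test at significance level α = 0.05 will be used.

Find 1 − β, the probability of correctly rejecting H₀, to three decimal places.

Power ≈ 0.744

Standardized effect: d = |μ₁ − μ₀| / σ = |42.4 − 38.1| / 5.2 = 0.8269
Noncentrality parameter: λ = d·√n = 0.8269 × √10 = 2.6150
Two-sided α = 0.05 → critical value z_{0.025} = 1.960.
Power = Φ(λ − 1.960) + Φ(−λ − 1.960) = Φ(0.655) + Φ(-4.575) = 0.7438 + 0.0000 = 0.7438.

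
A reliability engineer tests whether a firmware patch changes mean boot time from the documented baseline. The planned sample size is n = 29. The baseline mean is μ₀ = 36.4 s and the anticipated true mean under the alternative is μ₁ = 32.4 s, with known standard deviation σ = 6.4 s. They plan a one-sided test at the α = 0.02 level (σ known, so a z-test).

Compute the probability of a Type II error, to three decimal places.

Standardized effect: d = |μ₁ − μ₀| / σ = |32.4 − 36.4| / 6.4 = 0.6250
Noncentrality parameter: δ = d·√n = 0.6250 × √29 = 3.3657
Critical value for a one-sided test at α = 0.02: z_α = 2.054.
Power = P(Z > 2.054 − δ) = Φ(1.312) = 0.9052.
Type II error: β = 1 − power = 1 − 0.9052 = 0.0948.

β ≈ 0.095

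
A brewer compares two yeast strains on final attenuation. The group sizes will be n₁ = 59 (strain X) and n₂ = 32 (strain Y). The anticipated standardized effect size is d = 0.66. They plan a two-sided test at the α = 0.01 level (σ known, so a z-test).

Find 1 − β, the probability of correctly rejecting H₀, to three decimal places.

Noncentrality parameter: δ = d / √(1/n₁ + 1/n₂) = 0.66 / √(1/59 + 1/32) = 3.0062
Two-sided α = 0.01 → critical value z_{0.005} = 2.576.
Power = Φ(δ − 2.576) + Φ(−δ − 2.576) = Φ(0.430) + Φ(-5.582) = 0.6666 + 0.0000 = 0.6666.

Power ≈ 0.667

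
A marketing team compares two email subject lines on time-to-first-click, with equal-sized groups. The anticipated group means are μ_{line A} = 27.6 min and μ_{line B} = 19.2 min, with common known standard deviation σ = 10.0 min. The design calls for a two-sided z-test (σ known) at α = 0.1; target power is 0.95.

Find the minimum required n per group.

Standardized effect: d = |μ_{line A} − μ_{line B}| / σ = |27.6 − 19.2| / 10.0 = 0.8400
For power 0.95 need Φ(δ − z_{0.05}) = 0.95, so δ = z_{0.05} + z_{0.05} = 1.645 + 1.645 = 3.290.
(Ignoring the negligible lower-tail rejection probability gives the usual closed-form inversion.)
δ = d·√(n/2) ⇒ n = 2(δ/d)² = 2 × (3.290 / 0.8400)² = 30.68.
Round up to the next whole unit.

n = 31 per group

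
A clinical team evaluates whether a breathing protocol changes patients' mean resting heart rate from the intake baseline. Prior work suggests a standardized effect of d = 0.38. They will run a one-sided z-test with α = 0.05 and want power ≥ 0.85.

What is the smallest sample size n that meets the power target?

Set Φ(δ − 1.645) = 0.85; then δ − 1.645 = Φ⁻¹(0.85) = 1.036, giving δ = 2.681.
δ = d·√n ⇒ n = (δ/d)² = (2.681 / 0.38)² = 49.79.
Rounding up, n = 50.

n = 50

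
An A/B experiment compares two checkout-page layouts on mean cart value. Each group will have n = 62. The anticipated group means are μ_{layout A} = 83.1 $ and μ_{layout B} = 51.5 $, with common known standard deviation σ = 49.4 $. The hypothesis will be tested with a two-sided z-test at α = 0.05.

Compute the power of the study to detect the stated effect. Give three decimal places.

Standardized effect: d = |μ_{layout A} − μ_{layout B}| / σ = |83.1 − 51.5| / 49.4 = 0.6397
Noncentrality parameter: δ = d·√(n/2) = 0.6397 × √(62/2) = 3.5616
Two-sided α = 0.05 → critical value z_{0.025} = 1.960.
Power = Φ(δ − 1.960) + Φ(−δ − 1.960) = Φ(1.602) + Φ(-5.522) = 0.9454 + 0.0000 = 0.9454.

Power ≈ 0.945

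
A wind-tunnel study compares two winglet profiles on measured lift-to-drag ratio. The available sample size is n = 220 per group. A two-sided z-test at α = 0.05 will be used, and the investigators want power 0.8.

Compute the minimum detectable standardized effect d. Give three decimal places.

Required noncentrality: δ = z_{0.025} + z_{0.20} = 1.960 + 0.842 = 2.802.
(Lower-tail contribution to power is negligible for δ > 0.)
δ = d·√(n/2) ⇒ d = δ/√(n/2) = 2.802/√(220/2) = 0.2671.

d ≈ 0.267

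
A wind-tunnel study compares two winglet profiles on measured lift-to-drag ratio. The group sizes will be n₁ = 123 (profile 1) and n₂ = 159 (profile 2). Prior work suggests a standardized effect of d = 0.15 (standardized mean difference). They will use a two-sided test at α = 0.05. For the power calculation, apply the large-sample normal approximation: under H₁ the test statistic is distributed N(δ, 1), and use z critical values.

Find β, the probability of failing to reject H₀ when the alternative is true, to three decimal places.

β ≈ 0.761

Noncentrality parameter: δ = d / √(1/n₁ + 1/n₂) = 0.15 / √(1/123 + 1/159) = 1.2492
Two-sided α = 0.05 → critical value z_{0.025} = 1.960.
Power = Φ(δ − 1.960) + Φ(−δ − 1.960) = Φ(-0.711) + Φ(-3.209) = 0.2386 + 0.0007 = 0.2393.
Type II error: β = 1 − power = 1 − 0.2393 = 0.7607.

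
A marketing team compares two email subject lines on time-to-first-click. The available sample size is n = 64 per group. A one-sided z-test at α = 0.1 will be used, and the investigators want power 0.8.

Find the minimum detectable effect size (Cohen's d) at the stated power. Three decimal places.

Required noncentrality: δ = z_{0.1} + z_{0.20} = 1.282 + 0.842 = 2.123.
δ = d·√(n/2) ⇒ d = δ/√(n/2) = 2.123/√(64/2) = 0.3753.

d ≈ 0.375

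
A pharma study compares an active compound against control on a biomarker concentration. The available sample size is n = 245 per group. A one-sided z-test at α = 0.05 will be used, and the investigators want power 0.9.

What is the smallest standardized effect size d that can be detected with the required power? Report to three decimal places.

d ≈ 0.264

Required noncentrality: δ = z_{0.05} + z_{0.10} = 1.645 + 1.282 = 2.926.
δ = d·√(n/2) ⇒ d = δ/√(n/2) = 2.926/√(245/2) = 0.2644.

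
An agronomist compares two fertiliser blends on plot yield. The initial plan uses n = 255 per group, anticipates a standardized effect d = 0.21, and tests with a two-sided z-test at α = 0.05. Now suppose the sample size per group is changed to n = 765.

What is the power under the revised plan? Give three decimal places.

With n = 765 per group: δ = d·√(n/2) = 0.21 × √(765/2) = 4.1071. Critical value z_{0.025} = 1.960.
Revised power = Φ(δ − 1.960) + Φ(−δ − 1.960) = Φ(2.147) + Φ(-6.067) = 0.9841 + 0.0000 = 0.9841.

Power ≈ 0.984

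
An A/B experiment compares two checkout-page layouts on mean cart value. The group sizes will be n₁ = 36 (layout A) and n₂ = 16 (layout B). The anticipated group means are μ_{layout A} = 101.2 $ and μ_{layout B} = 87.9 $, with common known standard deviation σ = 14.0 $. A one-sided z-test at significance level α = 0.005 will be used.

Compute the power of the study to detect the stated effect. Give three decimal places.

Power ≈ 0.721

Standardized effect: d = |μ_{layout A} − μ_{layout B}| / σ = |101.2 − 87.9| / 14.0 = 0.9500
Noncentrality parameter: δ = d / √(1/n₁ + 1/n₂) = 0.9500 / √(1/36 + 1/16) = 3.1618
Critical value for a one-sided test at α = 0.005: z_α = 2.576.
Power = P(Z > 2.576 − δ) = Φ(0.586) = 0.7210.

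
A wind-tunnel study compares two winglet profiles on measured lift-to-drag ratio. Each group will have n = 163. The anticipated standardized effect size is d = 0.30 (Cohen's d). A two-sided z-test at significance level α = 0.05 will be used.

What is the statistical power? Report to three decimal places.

Noncentrality parameter: δ = d·√(n/2) = 0.30 × √(163/2) = 2.7083
Two-sided α = 0.05 → critical value z_{0.025} = 1.960.
Power = Φ(δ − 1.960) + Φ(−δ − 1.960) = Φ(0.748) + Φ(-4.668) = 0.7729 + 0.0000 = 0.7729.

Power ≈ 0.773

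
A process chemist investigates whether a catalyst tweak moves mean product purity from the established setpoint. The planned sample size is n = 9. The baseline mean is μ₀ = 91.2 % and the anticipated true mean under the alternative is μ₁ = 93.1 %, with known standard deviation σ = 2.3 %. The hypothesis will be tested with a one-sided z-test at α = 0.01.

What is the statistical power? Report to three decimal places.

Standardized effect: d = |μ₁ − μ₀| / σ = |93.1 − 91.2| / 2.3 = 0.8261
Noncentrality parameter: δ = d·√n = 0.8261 × √9 = 2.4783
One-sided α = 0.01 → critical value z_{0.01} = 2.326.
Power = P(Z > 2.326 − δ) = Φ(0.152) = 0.5604.

Power ≈ 0.560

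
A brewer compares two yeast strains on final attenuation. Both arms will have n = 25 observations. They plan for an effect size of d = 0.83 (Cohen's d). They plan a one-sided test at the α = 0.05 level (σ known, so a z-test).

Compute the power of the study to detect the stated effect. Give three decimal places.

Noncentrality parameter: δ = d·√(n/2) = 0.83 × √(25/2) = 2.9345
One-sided α = 0.05 → critical value z_{0.05} = 1.645.
Power = Φ(δ − 1.645) = Φ(1.290) = 0.9014.

Power ≈ 0.901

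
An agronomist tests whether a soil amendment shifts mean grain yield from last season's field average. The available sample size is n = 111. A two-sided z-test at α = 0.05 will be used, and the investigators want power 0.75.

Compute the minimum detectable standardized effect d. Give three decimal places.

Need Φ(δ − 1.960) = 0.75, so δ = 1.960 + 0.674 = 2.634.
(Lower-tail contribution to power is negligible for δ > 0.)
δ = d·√n ⇒ d = δ/√n = 2.634/√111 = 0.2501.

d ≈ 0.250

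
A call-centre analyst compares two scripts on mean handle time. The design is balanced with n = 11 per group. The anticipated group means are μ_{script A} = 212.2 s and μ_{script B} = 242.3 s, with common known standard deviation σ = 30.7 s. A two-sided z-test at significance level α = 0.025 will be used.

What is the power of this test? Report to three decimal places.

Standardized effect: d = |μ_{script A} − μ_{script B}| / σ = |212.2 − 242.3| / 30.7 = 0.9805
Noncentrality parameter: δ = d·√(n/2) = 0.9805 × √(11/2) = 2.2994
Two-sided α = 0.025 → critical value z_{0.0125} = 2.241.
Power = Φ(δ − 2.241) + Φ(−δ − 2.241) = Φ(0.058) + Φ(-4.541) = 0.5231 + 0.0000 = 0.5231.

Power ≈ 0.523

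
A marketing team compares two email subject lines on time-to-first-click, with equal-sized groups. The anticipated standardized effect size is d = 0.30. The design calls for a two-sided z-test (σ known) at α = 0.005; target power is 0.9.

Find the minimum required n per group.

n = 372 per group

For power 0.9 need Φ(δ − z_{0.0025}) = 0.9, so δ = z_{0.0025} + z_{0.10} = 2.807 + 1.282 = 4.089.
(The Φ(−δ − z_{α/2}) term is vanishingly small for δ > 0 and is dropped in the standard sample-size formula.)
δ = d·√(n/2) ⇒ n = 2(δ/d)² = 2 × (4.089 / 0.30)² = 371.48.
Rounding up, n = 372 per group.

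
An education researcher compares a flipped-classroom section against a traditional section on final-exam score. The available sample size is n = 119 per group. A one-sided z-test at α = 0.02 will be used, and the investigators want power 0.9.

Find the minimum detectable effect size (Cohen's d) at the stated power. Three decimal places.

d ≈ 0.432

Required noncentrality: δ = z_{0.02} + z_{0.10} = 2.054 + 1.282 = 3.335.
δ = d·√(n/2) ⇒ d = δ/√(n/2) = 3.335/√(119/2) = 0.4324.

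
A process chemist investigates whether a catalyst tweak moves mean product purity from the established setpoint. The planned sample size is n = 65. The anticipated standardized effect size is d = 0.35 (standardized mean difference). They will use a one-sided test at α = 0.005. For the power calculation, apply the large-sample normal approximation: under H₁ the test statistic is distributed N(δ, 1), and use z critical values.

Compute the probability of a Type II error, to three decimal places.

β ≈ 0.403

Noncentrality parameter: δ = d·√n = 0.35 × √65 = 2.8218
Critical value for a one-sided test at α = 0.005: z_α = 2.576.
Power = Φ(δ − 2.576) = Φ(0.246) = 0.5971.
Type II error: β = 1 − power = 1 − 0.5971 = 0.4029.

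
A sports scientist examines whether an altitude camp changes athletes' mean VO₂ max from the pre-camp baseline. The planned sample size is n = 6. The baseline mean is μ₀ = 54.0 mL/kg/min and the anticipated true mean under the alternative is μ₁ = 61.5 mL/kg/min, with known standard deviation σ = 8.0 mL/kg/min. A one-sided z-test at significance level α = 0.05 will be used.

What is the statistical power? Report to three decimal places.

Power ≈ 0.743

Standardized effect: d = |μ₁ − μ₀| / σ = |61.5 − 54.0| / 8.0 = 0.9375
Noncentrality parameter: δ = d·√n = 0.9375 × √6 = 2.2964
One-sided α = 0.05 → critical value z_{0.05} = 1.645.
Power = P(Z > 1.645 − δ) = Φ(0.652) = 0.7427.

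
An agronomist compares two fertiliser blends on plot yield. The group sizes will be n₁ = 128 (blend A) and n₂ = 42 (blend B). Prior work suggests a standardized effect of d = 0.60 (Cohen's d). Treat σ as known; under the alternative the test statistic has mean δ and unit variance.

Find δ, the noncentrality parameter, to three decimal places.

The noncentrality parameter scales effect size by the design's sample-size factor: δ = d / √(1/n₁ + 1/n₂) = 0.60 / √(1/128 + 1/42) = 3.3741

δ ≈ 3.374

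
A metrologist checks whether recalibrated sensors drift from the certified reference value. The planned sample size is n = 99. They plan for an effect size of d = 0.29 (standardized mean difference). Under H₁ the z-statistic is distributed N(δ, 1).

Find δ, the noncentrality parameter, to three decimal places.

δ = d·√n = 0.29 × √99 = 2.8855

δ ≈ 2.885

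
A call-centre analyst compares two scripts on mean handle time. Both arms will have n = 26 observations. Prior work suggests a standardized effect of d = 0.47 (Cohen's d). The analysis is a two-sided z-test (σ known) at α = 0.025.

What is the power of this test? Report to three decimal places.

Noncentrality parameter: δ = d·√(n/2) = 0.47 × √(26/2) = 1.6946
Two-sided α = 0.025 → critical value z_{0.0125} = 2.241.
Power = Φ(δ − 2.241) + Φ(−δ − 2.241) = Φ(-0.547) + Φ(-3.936) = 0.2923 + 0.0000 = 0.2923.

Power ≈ 0.292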